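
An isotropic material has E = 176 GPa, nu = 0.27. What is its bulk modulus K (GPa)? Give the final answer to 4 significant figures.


K = E / (3*(1-2*nu))
K = 176 / (3*(1-2*0.27))
K = 127.5 GPa


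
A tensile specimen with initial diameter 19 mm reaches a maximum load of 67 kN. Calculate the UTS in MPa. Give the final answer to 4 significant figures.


A0 = pi*(d/2)^2 = pi*(19/2)^2 = 283.529 mm^2
UTS = F_max / A0 = 67*1000 / 283.529
UTS = 236.3 MPa


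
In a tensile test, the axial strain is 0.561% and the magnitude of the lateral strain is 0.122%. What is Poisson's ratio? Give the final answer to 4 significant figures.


nu = -epsilon_lat / epsilon_axial
Lateral strain is contraction (negative), so using magnitudes:
nu = 0.122 / 0.561
nu = 0.2175


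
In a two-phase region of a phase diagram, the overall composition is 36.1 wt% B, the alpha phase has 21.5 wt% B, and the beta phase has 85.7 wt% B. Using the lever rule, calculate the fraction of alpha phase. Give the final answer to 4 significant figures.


f_alpha = (C_beta - C0) / (C_beta - C_alpha)
f_alpha = (85.7 - 36.1) / (85.7 - 21.5)
f_alpha = 0.7726


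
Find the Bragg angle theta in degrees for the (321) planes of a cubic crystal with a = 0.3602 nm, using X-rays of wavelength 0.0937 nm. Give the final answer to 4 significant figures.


d = a / sqrt(h^2+k^2+l^2)
d = 0.3602 / sqrt(14) = 0.0962675 nm
lambda = 2*d*sin(theta)  =>  sin(theta) = lambda / (2*d)
sin(theta) = 0.0937 / (2 * 0.0962675) = 0.486665
theta = 29.12 deg


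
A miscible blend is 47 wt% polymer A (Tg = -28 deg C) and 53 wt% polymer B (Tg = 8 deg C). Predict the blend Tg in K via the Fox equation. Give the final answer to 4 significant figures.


1/Tg = w1/Tg1 + w2/Tg2 (in Kelvin)
Tg1 = 245.15 K, Tg2 = 281.15 K
1/Tg = 0.47/245.15 + 0.53/281.15
Tg = 263 K


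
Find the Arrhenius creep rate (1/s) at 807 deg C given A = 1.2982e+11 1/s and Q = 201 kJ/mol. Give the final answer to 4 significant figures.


rate = A * exp(-Q / (R*T))
T = 807 + 273.15 = 1080.15 K
rate = 1.2982e+11 * exp(-201e3 / (8.314 * 1080.15))
rate = 24.71 1/s


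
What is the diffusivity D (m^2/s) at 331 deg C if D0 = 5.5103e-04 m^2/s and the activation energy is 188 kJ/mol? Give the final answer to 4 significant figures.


D = D0 * exp(-Qd / (R*T))
T = 604.15 K
D = 5.5103e-04 * exp(-188e3 / (8.314 * 604.15))
D = 3.063e-20 m^2/s


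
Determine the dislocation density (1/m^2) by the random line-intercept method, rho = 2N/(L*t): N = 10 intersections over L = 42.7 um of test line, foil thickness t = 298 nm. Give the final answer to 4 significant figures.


rho = 2N / (L * t)
L = 42.7 um = 4.27e-05 m, t = 298 nm = 2.98e-07 m
rho = 2 * 10 / (4.27e-05 * 2.98e-07)
rho = 1.572e+12 1/m^2


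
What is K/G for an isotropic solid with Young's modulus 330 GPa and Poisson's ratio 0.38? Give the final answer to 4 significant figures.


G = E / (2*(1+nu))
G = 330 / (2*(1+0.38)) = 119.565 GPa
K = E / (3*(1-2*nu))
K = 330 / (3*(1-2*0.38)) = 458.333 GPa
K/G = 458.333 / 119.565 = 3.833


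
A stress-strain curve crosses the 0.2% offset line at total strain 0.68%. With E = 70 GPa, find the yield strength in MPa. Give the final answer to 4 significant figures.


Offset strain = 0.002
Elastic strain at yield = total_strain - offset = 6.8e-03 - 0.002 = 4.8e-03
sigma_y = E * elastic_strain = 70000 * 4.8e-03
sigma_y = 336 MPa


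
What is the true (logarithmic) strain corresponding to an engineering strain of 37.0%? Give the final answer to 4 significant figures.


epsilon_true = ln(1 + epsilon_eng)
epsilon_true = ln(1 + 0.37)
epsilon_true = 0.3148


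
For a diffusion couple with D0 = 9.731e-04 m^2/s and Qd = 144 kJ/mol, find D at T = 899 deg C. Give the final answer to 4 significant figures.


D = D0 * exp(-Qd / (R*T))
T = 1172.15 K
D = 9.731e-04 * exp(-144e3 / (8.314 * 1172.15))
D = 3.723e-10 m^2/s


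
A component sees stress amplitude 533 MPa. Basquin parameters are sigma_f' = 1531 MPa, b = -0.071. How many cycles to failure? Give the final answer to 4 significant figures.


sigma_a = sigma_f' * (2*Nf)^b
2*Nf = (sigma_a / sigma_f')^(1/b)
2*Nf = (533 / 1531)^(1/-0.071)
2*Nf = 2.84575e+06
Nf = 1.423e+06 cycles


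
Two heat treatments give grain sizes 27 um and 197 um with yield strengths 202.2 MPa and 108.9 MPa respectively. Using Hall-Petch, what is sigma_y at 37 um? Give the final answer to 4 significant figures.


sigma_y = sigma0 + k / sqrt(d)
1/sqrt(d1) = 1/sqrt(2.7e-05) = 192.45;  1/sqrt(d2) = 71.247
k = (sigma1 - sigma2) / (1/sqrt(d1) - 1/sqrt(d2)) = (202.2 - 108.9) / (192.45 - 71.247) = 0.769783 MPa*m^0.5
sigma0 = sigma1 - k/sqrt(d1) = 202.2 - 0.769783*192.45 = 54.0553 MPa
sigma_y(d3) = 54.0553 + 0.769783 / sqrt(3.7e-05) = 180.6 MPa


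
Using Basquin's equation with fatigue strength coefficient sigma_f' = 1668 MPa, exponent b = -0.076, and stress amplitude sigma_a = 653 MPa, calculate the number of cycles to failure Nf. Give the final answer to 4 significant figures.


sigma_a = sigma_f' * (2*Nf)^b
2*Nf = (sigma_a / sigma_f')^(1/b)
2*Nf = (653 / 1668)^(1/-0.076)
2*Nf = 228552
Nf = 114300 cycles


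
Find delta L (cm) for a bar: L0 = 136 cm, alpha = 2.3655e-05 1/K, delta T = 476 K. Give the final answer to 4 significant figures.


dL = L0 * alpha * dT
dL = 136 * 2.3655e-05 * 476
dL = 1.531 cm


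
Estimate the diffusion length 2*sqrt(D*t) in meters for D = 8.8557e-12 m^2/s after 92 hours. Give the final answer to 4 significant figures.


t = 92 hr = 331200 s
Diffusion length = 2*sqrt(D*t)
= 2*sqrt(8.8557e-12 * 331200)
= 3.425e-03 m


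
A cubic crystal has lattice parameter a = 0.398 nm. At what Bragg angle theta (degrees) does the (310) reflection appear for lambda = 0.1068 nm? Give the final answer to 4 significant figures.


d = a / sqrt(h^2+k^2+l^2)
d = 0.398 / sqrt(10) = 0.125859 nm
lambda = 2*d*sin(theta)  =>  sin(theta) = lambda / (2*d)
sin(theta) = 0.1068 / (2 * 0.125859) = 0.424285
theta = 25.11 deg


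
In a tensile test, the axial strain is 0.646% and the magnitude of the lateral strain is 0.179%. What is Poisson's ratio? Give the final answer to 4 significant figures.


nu = -epsilon_lat / epsilon_axial
Lateral strain is contraction (negative), so using magnitudes:
nu = 0.179 / 0.646
nu = 0.2771


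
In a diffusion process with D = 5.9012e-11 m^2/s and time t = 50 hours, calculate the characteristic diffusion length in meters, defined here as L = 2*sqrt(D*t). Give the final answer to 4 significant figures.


t = 50 hr = 180000 s
Diffusion length = 2*sqrt(D*t)
= 2*sqrt(5.9012e-11 * 180000)
= 6.518e-03 m


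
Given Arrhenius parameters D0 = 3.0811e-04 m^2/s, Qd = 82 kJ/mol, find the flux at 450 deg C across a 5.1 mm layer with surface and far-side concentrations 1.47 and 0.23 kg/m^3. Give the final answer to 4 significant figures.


Step 1: D = D0 * exp(-Qd/(R*T))
T = 450 + 273.15 = 723.15 K
D = 3.0811e-04 * exp(-82e3 / (8.314 * 723.15)) = 3.67672e-10 m^2/s
Step 2: J = D * (C1 - C2) / dx
J = 3.67672e-10 * (1.47 - 0.23) / 5.1e-03
J = 8.939e-08 kg/(m^2*s)


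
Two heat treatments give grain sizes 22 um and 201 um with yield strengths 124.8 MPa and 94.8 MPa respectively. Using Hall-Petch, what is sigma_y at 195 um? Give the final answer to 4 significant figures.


sigma_y = sigma0 + k / sqrt(d)
1/sqrt(d1) = 1/sqrt(2.2e-05) = 213.201;  1/sqrt(d2) = 70.5346
k = (sigma1 - sigma2) / (1/sqrt(d1) - 1/sqrt(d2)) = (124.8 - 94.8) / (213.201 - 70.5346) = 0.210281 MPa*m^0.5
sigma0 = sigma1 - k/sqrt(d1) = 124.8 - 0.210281*213.201 = 79.9679 MPa
sigma_y(d3) = 79.9679 + 0.210281 / sqrt(1.95e-04) = 95.03 MPa


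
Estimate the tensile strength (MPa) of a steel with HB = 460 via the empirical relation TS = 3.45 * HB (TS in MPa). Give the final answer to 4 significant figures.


TS (MPa) = 3.45 * HB
TS = 3.45 * 460
TS = 1587 MPa


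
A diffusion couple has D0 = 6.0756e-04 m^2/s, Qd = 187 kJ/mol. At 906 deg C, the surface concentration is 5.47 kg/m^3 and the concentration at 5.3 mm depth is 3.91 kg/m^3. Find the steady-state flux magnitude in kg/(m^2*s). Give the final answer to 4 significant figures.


Step 1: D = D0 * exp(-Qd/(R*T))
T = 906 + 273.15 = 1179.15 K
D = 6.0756e-04 * exp(-187e3 / (8.314 * 1179.15)) = 3.15835e-12 m^2/s
Step 2: J = D * (C1 - C2) / dx
J = 3.15835e-12 * (5.47 - 3.91) / 5.3e-03
J = 9.296e-10 kg/(m^2*s)


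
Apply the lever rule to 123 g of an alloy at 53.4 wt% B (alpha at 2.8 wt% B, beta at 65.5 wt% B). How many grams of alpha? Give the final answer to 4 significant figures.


f_alpha = (C_beta - C0) / (C_beta - C_alpha)
f_alpha = (65.5 - 53.4) / (65.5 - 2.8) = 0.192982
m_alpha = f_alpha * m_total = 0.192982 * 123 = 23.74 g


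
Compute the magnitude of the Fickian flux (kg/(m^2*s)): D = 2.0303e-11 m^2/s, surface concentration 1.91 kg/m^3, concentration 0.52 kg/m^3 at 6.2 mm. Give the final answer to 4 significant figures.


J = -D * (dC/dx) = D * (C1 - C2) / dx
J = 2.0303e-11 * (1.91 - 0.52) / 6.2e-03
J = 4.552e-09 kg/(m^2*s)


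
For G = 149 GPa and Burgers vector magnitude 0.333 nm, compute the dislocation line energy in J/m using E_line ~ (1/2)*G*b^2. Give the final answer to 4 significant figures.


E = G*b^2/2
b = 0.333 nm = 3.33e-10 m
G = 149 GPa = 1.49e+11 Pa
E = 0.5 * 1.49e+11 * (3.33e-10)^2
E = 8.261e-09 J/m


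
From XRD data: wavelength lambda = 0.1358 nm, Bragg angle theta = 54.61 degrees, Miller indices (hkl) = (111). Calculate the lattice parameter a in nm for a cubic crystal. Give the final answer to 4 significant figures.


d = lambda / (2*sin(theta))
d = 0.1358 / (2*sin(54.61 deg))
d = 0.0832895 nm
a = d * sqrt(h^2+k^2+l^2) = 0.0832895 * sqrt(3)
a = 0.1443 nm


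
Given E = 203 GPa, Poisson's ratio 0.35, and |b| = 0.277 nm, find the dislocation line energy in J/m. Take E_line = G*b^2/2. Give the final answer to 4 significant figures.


Step 1: G = E / (2*(1+nu))
G = 203 / (2*(1+0.35)) = 75.1852 GPa = 7.51852e+10 Pa
Step 2: E_line = G*b^2/2
b = 0.277 nm = 2.77e-10 m
E_line = 0.5 * 7.51852e+10 * (2.77e-10)^2 = 2.884e-09 J/m


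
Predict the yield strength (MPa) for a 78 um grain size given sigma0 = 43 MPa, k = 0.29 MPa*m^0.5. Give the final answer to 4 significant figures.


sigma_y = sigma0 + k / sqrt(d)
d = 78 um = 7.8e-05 m
sigma_y = 43 + 0.29 / sqrt(7.8e-05)
sigma_y = 75.84 MPa


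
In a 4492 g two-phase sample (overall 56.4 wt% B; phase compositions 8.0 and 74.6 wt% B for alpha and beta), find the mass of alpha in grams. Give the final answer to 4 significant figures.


f_alpha = (C_beta - C0) / (C_beta - C_alpha)
f_alpha = (74.6 - 56.4) / (74.6 - 8.0) = 0.273273
m_alpha = f_alpha * m_total = 0.273273 * 4492 = 1228 g


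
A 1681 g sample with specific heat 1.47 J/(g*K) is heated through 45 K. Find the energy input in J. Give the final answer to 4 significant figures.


Q = m * cp * dT
Q = 1681 * 1.47 * 45
Q = 111200 J


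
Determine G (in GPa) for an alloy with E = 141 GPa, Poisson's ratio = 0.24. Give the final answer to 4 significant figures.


G = E / (2*(1+nu))
G = 141 / (2*(1+0.24))
G = 56.85 GPa


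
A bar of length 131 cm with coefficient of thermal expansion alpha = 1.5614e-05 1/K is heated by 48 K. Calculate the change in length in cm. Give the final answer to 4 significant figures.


dL = L0 * alpha * dT
dL = 131 * 1.5614e-05 * 48
dL = 0.09818 cm


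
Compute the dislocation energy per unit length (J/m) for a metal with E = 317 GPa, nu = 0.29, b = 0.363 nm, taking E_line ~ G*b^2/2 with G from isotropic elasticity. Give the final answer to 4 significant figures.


Step 1: G = E / (2*(1+nu))
G = 317 / (2*(1+0.29)) = 122.868 GPa = 1.22868e+11 Pa
Step 2: E_line = G*b^2/2
b = 0.363 nm = 3.63e-10 m
E_line = 0.5 * 1.22868e+11 * (3.63e-10)^2 = 8.095e-09 J/m


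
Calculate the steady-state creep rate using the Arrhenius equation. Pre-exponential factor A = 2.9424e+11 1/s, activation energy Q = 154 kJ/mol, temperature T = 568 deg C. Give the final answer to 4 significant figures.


rate = A * exp(-Q / (R*T))
T = 568 + 273.15 = 841.15 K
rate = 2.9424e+11 * exp(-154e3 / (8.314 * 841.15))
rate = 80.37 1/s


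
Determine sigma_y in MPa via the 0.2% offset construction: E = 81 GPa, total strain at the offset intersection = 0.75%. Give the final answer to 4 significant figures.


Offset strain = 0.002
Elastic strain at yield = total_strain - offset = 7.5e-03 - 0.002 = 5.5e-03
sigma_y = E * elastic_strain = 81000 * 5.5e-03
sigma_y = 445.5 MPa


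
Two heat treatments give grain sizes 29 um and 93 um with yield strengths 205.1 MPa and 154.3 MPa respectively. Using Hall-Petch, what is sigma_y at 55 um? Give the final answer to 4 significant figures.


sigma_y = sigma0 + k / sqrt(d)
1/sqrt(d1) = 1/sqrt(2.9e-05) = 185.695;  1/sqrt(d2) = 103.695
k = (sigma1 - sigma2) / (1/sqrt(d1) - 1/sqrt(d2)) = (205.1 - 154.3) / (185.695 - 103.695) = 0.619511 MPa*m^0.5
sigma0 = sigma1 - k/sqrt(d1) = 205.1 - 0.619511*185.695 = 90.0597 MPa
sigma_y(d3) = 90.0597 + 0.619511 / sqrt(5.5e-05) = 173.6 MPa


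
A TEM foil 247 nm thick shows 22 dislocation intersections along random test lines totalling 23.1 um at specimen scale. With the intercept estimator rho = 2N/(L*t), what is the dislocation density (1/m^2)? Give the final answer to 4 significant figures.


rho = 2N / (L * t)
L = 23.1 um = 2.31e-05 m, t = 247 nm = 2.47e-07 m
rho = 2 * 22 / (2.31e-05 * 2.47e-07)
rho = 7.712e+12 1/m^2


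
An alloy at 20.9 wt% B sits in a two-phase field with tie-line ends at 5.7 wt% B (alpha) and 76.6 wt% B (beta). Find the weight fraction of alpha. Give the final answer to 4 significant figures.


f_alpha = (C_beta - C0) / (C_beta - C_alpha)
f_alpha = (76.6 - 20.9) / (76.6 - 5.7)
f_alpha = 0.7856


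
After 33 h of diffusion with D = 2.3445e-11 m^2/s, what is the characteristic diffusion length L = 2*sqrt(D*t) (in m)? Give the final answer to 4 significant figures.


t = 33 hr = 118800 s
Diffusion length = 2*sqrt(D*t)
= 2*sqrt(2.3445e-11 * 118800)
= 3.338e-03 m


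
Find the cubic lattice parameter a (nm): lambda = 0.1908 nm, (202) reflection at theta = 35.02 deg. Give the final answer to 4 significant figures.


d = lambda / (2*sin(theta))
d = 0.1908 / (2*sin(35.02 deg))
d = 0.166242 nm
a = d * sqrt(h^2+k^2+l^2) = 0.166242 * sqrt(8)
a = 0.4702 nm


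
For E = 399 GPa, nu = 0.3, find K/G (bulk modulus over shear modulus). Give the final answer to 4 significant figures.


G = E / (2*(1+nu))
G = 399 / (2*(1+0.3)) = 153.462 GPa
K = E / (3*(1-2*nu))
K = 399 / (3*(1-2*0.3)) = 332.5 GPa
K/G = 332.5 / 153.462 = 2.167


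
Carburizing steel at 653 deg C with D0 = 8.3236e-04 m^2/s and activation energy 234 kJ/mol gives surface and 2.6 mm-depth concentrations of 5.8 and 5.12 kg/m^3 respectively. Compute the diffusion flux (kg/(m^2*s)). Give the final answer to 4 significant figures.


Step 1: D = D0 * exp(-Qd/(R*T))
T = 653 + 273.15 = 926.15 K
D = 8.3236e-04 * exp(-234e3 / (8.314 * 926.15)) = 5.27582e-17 m^2/s
Step 2: J = D * (C1 - C2) / dx
J = 5.27582e-17 * (5.8 - 5.12) / 2.6e-03
J = 1.38e-14 kg/(m^2*s)


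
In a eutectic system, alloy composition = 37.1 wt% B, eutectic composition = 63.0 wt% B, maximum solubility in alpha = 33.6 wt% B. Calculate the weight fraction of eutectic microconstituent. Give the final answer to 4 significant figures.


f_primary = (C_e - C0) / (C_e - C_alpha_max)
f_primary = (63.0 - 37.1) / (63.0 - 33.6)
f_primary = 0.880952
f_eutectic = 1 - 0.880952 = 0.119


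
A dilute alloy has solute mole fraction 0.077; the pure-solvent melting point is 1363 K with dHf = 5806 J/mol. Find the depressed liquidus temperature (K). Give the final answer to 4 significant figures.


dT = R*Tm^2*x / dHf
dT = 8.314 * 1363^2 * 0.077 / 5806
dT = 204.84 K
T_new = 1363 - 204.84 = 1158 K


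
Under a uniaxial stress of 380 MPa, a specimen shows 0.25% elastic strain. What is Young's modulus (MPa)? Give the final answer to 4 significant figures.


E = sigma / epsilon
epsilon = 0.25% = 2.5e-03
E = 380 / 2.5e-03
E = 152000 MPa


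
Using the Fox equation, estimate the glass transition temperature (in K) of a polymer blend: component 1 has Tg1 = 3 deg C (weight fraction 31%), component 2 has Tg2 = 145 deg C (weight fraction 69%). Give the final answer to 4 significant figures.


1/Tg = w1/Tg1 + w2/Tg2 (in Kelvin)
Tg1 = 276.15 K, Tg2 = 418.15 K
1/Tg = 0.31/276.15 + 0.69/418.15
Tg = 360.7 K


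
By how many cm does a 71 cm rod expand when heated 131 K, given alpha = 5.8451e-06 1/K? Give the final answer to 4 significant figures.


dL = L0 * alpha * dT
dL = 71 * 5.8451e-06 * 131
dL = 0.05437 cm


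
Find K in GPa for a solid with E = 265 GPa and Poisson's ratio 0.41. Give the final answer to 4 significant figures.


K = E / (3*(1-2*nu))
K = 265 / (3*(1-2*0.41))
K = 490.7 GPa


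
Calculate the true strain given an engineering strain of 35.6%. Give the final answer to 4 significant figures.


epsilon_true = ln(1 + epsilon_eng)
epsilon_true = ln(1 + 0.356)
epsilon_true = 0.3045


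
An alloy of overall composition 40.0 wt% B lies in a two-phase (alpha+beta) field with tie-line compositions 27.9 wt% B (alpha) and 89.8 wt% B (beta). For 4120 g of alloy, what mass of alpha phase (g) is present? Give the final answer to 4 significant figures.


f_alpha = (C_beta - C0) / (C_beta - C_alpha)
f_alpha = (89.8 - 40.0) / (89.8 - 27.9) = 0.804523
m_alpha = f_alpha * m_total = 0.804523 * 4120 = 3315 g


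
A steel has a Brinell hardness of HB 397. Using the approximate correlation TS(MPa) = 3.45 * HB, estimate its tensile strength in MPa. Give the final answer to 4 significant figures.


TS (MPa) = 3.45 * HB
TS = 3.45 * 397
TS = 1370 MPa


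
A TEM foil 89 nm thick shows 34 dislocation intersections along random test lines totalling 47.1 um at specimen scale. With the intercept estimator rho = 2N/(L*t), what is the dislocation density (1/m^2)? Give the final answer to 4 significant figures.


rho = 2N / (L * t)
L = 47.1 um = 4.71e-05 m, t = 89 nm = 8.9e-08 m
rho = 2 * 34 / (4.71e-05 * 8.9e-08)
rho = 1.622e+13 1/m^2


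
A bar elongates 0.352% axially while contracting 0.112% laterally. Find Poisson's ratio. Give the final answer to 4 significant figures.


nu = -epsilon_lat / epsilon_axial
Lateral strain is contraction (negative), so using magnitudes:
nu = 0.112 / 0.352
nu = 0.3182


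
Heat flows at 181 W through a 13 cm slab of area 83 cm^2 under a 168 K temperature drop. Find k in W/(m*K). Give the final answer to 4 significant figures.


k = Q*L / (A*dT)
L = 0.13 m, A = 8.3e-03 m^2
k = 181 * 0.13 / (8.3e-03 * 168)
k = 16.87 W/(m*K)


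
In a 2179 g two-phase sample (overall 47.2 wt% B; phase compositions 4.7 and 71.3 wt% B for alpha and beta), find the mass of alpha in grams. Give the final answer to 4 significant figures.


f_alpha = (C_beta - C0) / (C_beta - C_alpha)
f_alpha = (71.3 - 47.2) / (71.3 - 4.7) = 0.361862
m_alpha = f_alpha * m_total = 0.361862 * 2179 = 788.5 g


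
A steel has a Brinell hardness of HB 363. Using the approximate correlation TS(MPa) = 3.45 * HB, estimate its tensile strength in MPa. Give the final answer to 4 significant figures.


TS (MPa) = 3.45 * HB
TS = 3.45 * 363
TS = 1252 MPa


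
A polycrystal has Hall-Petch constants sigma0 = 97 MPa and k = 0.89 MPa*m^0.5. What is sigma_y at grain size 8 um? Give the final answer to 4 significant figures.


sigma_y = sigma0 + k / sqrt(d)
d = 8 um = 8e-06 m
sigma_y = 97 + 0.89 / sqrt(8e-06)
sigma_y = 411.7 MPa


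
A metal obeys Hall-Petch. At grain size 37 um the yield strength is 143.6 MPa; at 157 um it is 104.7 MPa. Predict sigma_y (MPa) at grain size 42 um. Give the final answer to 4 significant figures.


sigma_y = sigma0 + k / sqrt(d)
1/sqrt(d1) = 1/sqrt(3.7e-05) = 164.399;  1/sqrt(d2) = 79.8087
k = (sigma1 - sigma2) / (1/sqrt(d1) - 1/sqrt(d2)) = (143.6 - 104.7) / (164.399 - 79.8087) = 0.459864 MPa*m^0.5
sigma0 = sigma1 - k/sqrt(d1) = 143.6 - 0.459864*164.399 = 67.9989 MPa
sigma_y(d3) = 67.9989 + 0.459864 / sqrt(4.2e-05) = 139 MPa


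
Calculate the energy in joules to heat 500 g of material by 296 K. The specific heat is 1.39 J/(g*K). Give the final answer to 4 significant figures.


Q = m * cp * dT
Q = 500 * 1.39 * 296
Q = 205700 J


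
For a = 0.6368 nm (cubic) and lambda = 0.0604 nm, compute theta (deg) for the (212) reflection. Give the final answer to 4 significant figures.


d = a / sqrt(h^2+k^2+l^2)
d = 0.6368 / sqrt(9) = 0.212267 nm
lambda = 2*d*sin(theta)  =>  sin(theta) = lambda / (2*d)
sin(theta) = 0.0604 / (2 * 0.212267) = 0.142274
theta = 8.179 deg


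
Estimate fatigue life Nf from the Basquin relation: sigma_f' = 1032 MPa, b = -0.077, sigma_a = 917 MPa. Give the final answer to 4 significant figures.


sigma_a = sigma_f' * (2*Nf)^b
2*Nf = (sigma_a / sigma_f')^(1/b)
2*Nf = (917 / 1032)^(1/-0.077)
2*Nf = 4.6384
Nf = 2.319 cycles


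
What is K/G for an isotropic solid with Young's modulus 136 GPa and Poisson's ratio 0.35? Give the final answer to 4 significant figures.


G = E / (2*(1+nu))
G = 136 / (2*(1+0.35)) = 50.3704 GPa
K = E / (3*(1-2*nu))
K = 136 / (3*(1-2*0.35)) = 151.111 GPa
K/G = 151.111 / 50.3704 = 3


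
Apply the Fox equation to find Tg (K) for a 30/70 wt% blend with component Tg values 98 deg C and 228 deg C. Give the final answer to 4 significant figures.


1/Tg = w1/Tg1 + w2/Tg2 (in Kelvin)
Tg1 = 371.15 K, Tg2 = 501.15 K
1/Tg = 0.3/371.15 + 0.7/501.15
Tg = 453.5 K


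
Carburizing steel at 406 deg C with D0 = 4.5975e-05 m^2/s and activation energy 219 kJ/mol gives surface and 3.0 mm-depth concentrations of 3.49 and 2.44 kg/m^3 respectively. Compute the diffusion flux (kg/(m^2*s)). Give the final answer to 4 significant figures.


Step 1: D = D0 * exp(-Qd/(R*T))
T = 406 + 273.15 = 679.15 K
D = 4.5975e-05 * exp(-219e3 / (8.314 * 679.15)) = 6.58009e-22 m^2/s
Step 2: J = D * (C1 - C2) / dx
J = 6.58009e-22 * (3.49 - 2.44) / 3e-03
J = 2.303e-19 kg/(m^2*s)


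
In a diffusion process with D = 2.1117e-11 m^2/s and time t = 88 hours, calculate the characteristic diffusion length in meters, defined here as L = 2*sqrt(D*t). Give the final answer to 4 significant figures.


t = 88 hr = 316800 s
Diffusion length = 2*sqrt(D*t)
= 2*sqrt(2.1117e-11 * 316800)
= 5.173e-03 m


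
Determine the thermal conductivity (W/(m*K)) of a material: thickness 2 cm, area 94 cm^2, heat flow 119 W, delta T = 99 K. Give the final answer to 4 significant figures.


k = Q*L / (A*dT)
L = 0.02 m, A = 9.4e-03 m^2
k = 119 * 0.02 / (9.4e-03 * 99)
k = 2.557 W/(m*K)


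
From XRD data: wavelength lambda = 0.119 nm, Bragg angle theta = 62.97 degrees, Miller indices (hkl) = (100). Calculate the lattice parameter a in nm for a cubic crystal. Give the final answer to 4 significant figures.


d = lambda / (2*sin(theta))
d = 0.119 / (2*sin(62.97 deg))
d = 0.0667962 nm
a = d * sqrt(h^2+k^2+l^2) = 0.0667962 * sqrt(1)
a = 0.0668 nm


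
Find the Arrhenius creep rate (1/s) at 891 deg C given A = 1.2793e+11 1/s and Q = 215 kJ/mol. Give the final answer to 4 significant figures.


rate = A * exp(-Q / (R*T))
T = 891 + 273.15 = 1164.15 K
rate = 1.2793e+11 * exp(-215e3 / (8.314 * 1164.15))
rate = 28.82 1/s


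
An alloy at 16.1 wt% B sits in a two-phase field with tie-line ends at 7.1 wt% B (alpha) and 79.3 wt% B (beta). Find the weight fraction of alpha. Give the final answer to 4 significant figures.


f_alpha = (C_beta - C0) / (C_beta - C_alpha)
f_alpha = (79.3 - 16.1) / (79.3 - 7.1)
f_alpha = 0.8753


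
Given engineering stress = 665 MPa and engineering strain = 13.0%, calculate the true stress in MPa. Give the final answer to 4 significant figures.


sigma_true = sigma_eng * (1 + epsilon_eng)
sigma_true = 665 * (1 + 0.13)
sigma_true = 751.5 MPa


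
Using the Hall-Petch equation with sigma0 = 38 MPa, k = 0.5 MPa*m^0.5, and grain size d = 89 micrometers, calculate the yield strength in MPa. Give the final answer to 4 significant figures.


sigma_y = sigma0 + k / sqrt(d)
d = 89 um = 8.9e-05 m
sigma_y = 38 + 0.5 / sqrt(8.9e-05)
sigma_y = 91 MPa


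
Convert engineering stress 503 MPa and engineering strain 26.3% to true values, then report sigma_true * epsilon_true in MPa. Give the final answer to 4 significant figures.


sigma_true = sigma_eng * (1 + epsilon_eng)
sigma_true = 503 * (1 + 0.263) = 635.289 MPa
epsilon_true = ln(1 + epsilon_eng)
epsilon_true = ln(1 + 0.263) = 0.23349
sigma_true * epsilon_true = 635.289 * 0.23349 = 148.3 MPa


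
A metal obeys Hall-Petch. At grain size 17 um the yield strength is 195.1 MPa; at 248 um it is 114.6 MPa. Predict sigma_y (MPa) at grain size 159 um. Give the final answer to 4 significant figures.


sigma_y = sigma0 + k / sqrt(d)
1/sqrt(d1) = 1/sqrt(1.7e-05) = 242.536;  1/sqrt(d2) = 63.5001
k = (sigma1 - sigma2) / (1/sqrt(d1) - 1/sqrt(d2)) = (195.1 - 114.6) / (242.536 - 63.5001) = 0.449631 MPa*m^0.5
sigma0 = sigma1 - k/sqrt(d1) = 195.1 - 0.449631*242.536 = 86.0484 MPa
sigma_y(d3) = 86.0484 + 0.449631 / sqrt(1.59e-04) = 121.7 MPa


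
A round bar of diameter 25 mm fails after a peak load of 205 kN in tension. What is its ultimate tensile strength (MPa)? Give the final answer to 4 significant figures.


A0 = pi*(d/2)^2 = pi*(25/2)^2 = 490.874 mm^2
UTS = F_max / A0 = 205*1000 / 490.874
UTS = 417.6 MPa


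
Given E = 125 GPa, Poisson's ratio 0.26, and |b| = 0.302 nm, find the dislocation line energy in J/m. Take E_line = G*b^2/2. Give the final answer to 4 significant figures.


Step 1: G = E / (2*(1+nu))
G = 125 / (2*(1+0.26)) = 49.6032 GPa = 4.96032e+10 Pa
Step 2: E_line = G*b^2/2
b = 0.302 nm = 3.02e-10 m
E_line = 0.5 * 4.96032e+10 * (3.02e-10)^2 = 2.262e-09 J/m


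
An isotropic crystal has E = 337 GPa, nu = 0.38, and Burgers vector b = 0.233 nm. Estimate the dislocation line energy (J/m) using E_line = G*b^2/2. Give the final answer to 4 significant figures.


Step 1: G = E / (2*(1+nu))
G = 337 / (2*(1+0.38)) = 122.101 GPa = 1.22101e+11 Pa
Step 2: E_line = G*b^2/2
b = 0.233 nm = 2.33e-10 m
E_line = 0.5 * 1.22101e+11 * (2.33e-10)^2 = 3.314e-09 J/m


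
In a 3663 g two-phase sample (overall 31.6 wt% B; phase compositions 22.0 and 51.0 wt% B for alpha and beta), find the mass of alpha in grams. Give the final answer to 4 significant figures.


f_alpha = (C_beta - C0) / (C_beta - C_alpha)
f_alpha = (51.0 - 31.6) / (51.0 - 22.0) = 0.668966
m_alpha = f_alpha * m_total = 0.668966 * 3663 = 2450 g


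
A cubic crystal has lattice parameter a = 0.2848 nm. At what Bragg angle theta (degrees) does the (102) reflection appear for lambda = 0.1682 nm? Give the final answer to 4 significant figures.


d = a / sqrt(h^2+k^2+l^2)
d = 0.2848 / sqrt(5) = 0.127366 nm
lambda = 2*d*sin(theta)  =>  sin(theta) = lambda / (2*d)
sin(theta) = 0.1682 / (2 * 0.127366) = 0.6603
theta = 41.32 deg


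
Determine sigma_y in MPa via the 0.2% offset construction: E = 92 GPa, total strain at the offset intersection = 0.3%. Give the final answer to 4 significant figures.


Offset strain = 0.002
Elastic strain at yield = total_strain - offset = 3e-03 - 0.002 = 1e-03
sigma_y = E * elastic_strain = 92000 * 1e-03
sigma_y = 92 MPa


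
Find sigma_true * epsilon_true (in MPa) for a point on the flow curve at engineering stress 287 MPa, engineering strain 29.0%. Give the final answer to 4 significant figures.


sigma_true = sigma_eng * (1 + epsilon_eng)
sigma_true = 287 * (1 + 0.29) = 370.23 MPa
epsilon_true = ln(1 + epsilon_eng)
epsilon_true = ln(1 + 0.29) = 0.254642
sigma_true * epsilon_true = 370.23 * 0.254642 = 94.28 MPa


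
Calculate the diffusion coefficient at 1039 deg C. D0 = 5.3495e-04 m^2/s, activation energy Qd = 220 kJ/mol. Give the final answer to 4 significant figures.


D = D0 * exp(-Qd / (R*T))
T = 1312.15 K
D = 5.3495e-04 * exp(-220e3 / (8.314 * 1312.15))
D = 9.336e-13 m^2/s


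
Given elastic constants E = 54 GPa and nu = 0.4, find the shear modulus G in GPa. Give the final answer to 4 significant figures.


G = E / (2*(1+nu))
G = 54 / (2*(1+0.4))
G = 19.29 GPa


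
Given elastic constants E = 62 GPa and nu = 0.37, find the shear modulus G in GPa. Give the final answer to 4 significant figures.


G = E / (2*(1+nu))
G = 62 / (2*(1+0.37))
G = 22.63 GPa


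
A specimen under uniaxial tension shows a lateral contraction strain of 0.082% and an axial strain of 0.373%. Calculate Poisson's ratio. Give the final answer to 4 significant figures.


nu = -epsilon_lat / epsilon_axial
Lateral strain is contraction (negative), so using magnitudes:
nu = 0.082 / 0.373
nu = 0.2198


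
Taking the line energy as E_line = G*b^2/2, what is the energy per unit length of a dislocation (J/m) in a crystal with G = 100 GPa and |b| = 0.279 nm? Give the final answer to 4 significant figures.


E = G*b^2/2
b = 0.279 nm = 2.79e-10 m
G = 100 GPa = 1e+11 Pa
E = 0.5 * 1e+11 * (2.79e-10)^2
E = 3.892e-09 J/m


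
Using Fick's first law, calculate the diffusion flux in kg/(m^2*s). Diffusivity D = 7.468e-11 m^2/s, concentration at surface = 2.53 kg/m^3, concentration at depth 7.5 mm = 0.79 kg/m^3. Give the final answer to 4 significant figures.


J = -D * (dC/dx) = D * (C1 - C2) / dx
J = 7.468e-11 * (2.53 - 0.79) / 7.5e-03
J = 1.733e-08 kg/(m^2*s)


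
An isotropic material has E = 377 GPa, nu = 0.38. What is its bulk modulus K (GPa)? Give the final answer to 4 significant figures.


K = E / (3*(1-2*nu))
K = 377 / (3*(1-2*0.38))
K = 523.6 GPa


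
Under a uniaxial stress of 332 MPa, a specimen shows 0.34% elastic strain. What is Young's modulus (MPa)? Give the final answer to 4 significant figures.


E = sigma / epsilon
epsilon = 0.34% = 3.4e-03
E = 332 / 3.4e-03
E = 97650 MPa


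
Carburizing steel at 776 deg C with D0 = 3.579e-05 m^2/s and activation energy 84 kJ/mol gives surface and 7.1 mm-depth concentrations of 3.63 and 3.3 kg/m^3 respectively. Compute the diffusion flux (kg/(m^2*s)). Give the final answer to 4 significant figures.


Step 1: D = D0 * exp(-Qd/(R*T))
T = 776 + 273.15 = 1049.15 K
D = 3.579e-05 * exp(-84e3 / (8.314 * 1049.15)) = 2.35209e-09 m^2/s
Step 2: J = D * (C1 - C2) / dx
J = 2.35209e-09 * (3.63 - 3.3) / 7.1e-03
J = 1.093e-07 kg/(m^2*s)


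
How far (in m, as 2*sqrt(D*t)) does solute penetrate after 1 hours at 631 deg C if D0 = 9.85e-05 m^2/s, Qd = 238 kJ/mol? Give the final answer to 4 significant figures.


Step 1: D = D0 * exp(-Qd/(R*T))
T = 904.15 K
D = 9.85e-05 * exp(-238e3 / (8.314 * 904.15)) = 1.75058e-18 m^2/s
Step 2: L = 2*sqrt(D*t)
t = 1 h = 3600 s
L = 2*sqrt(1.75058e-18 * 3600) = 1.588e-07 m


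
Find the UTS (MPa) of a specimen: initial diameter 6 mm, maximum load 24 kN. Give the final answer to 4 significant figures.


A0 = pi*(d/2)^2 = pi*(6/2)^2 = 28.2743 mm^2
UTS = F_max / A0 = 24*1000 / 28.2743
UTS = 848.8 MPa


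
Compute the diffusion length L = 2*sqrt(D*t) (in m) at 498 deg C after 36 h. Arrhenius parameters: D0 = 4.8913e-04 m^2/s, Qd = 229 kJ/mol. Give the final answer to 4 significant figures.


Step 1: D = D0 * exp(-Qd/(R*T))
T = 771.15 K
D = 4.8913e-04 * exp(-229e3 / (8.314 * 771.15)) = 1.50423e-19 m^2/s
Step 2: L = 2*sqrt(D*t)
t = 36 h = 129600 s
L = 2*sqrt(1.50423e-19 * 129600) = 2.792e-07 m


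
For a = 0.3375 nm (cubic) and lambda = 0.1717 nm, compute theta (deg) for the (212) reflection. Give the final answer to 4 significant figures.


d = a / sqrt(h^2+k^2+l^2)
d = 0.3375 / sqrt(9) = 0.1125 nm
lambda = 2*d*sin(theta)  =>  sin(theta) = lambda / (2*d)
sin(theta) = 0.1717 / (2 * 0.1125) = 0.763111
theta = 49.74 deg


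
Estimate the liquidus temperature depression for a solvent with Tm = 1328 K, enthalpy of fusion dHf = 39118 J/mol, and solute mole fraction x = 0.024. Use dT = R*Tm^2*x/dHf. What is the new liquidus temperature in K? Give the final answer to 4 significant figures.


dT = R*Tm^2*x / dHf
dT = 8.314 * 1328^2 * 0.024 / 39118
dT = 8.99582 K
T_new = 1328 - 8.99582 = 1319 K


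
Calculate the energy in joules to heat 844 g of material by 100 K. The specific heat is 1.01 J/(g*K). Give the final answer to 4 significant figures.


Q = m * cp * dT
Q = 844 * 1.01 * 100
Q = 85240 J


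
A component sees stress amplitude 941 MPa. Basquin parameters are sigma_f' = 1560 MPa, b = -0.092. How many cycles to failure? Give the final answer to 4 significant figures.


sigma_a = sigma_f' * (2*Nf)^b
2*Nf = (sigma_a / sigma_f')^(1/b)
2*Nf = (941 / 1560)^(1/-0.092)
2*Nf = 243.36
Nf = 121.7 cycles


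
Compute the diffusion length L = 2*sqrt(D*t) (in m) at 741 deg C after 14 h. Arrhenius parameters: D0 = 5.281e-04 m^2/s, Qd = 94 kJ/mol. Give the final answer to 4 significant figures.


Step 1: D = D0 * exp(-Qd/(R*T))
T = 1014.15 K
D = 5.281e-04 * exp(-94e3 / (8.314 * 1014.15)) = 7.60314e-09 m^2/s
Step 2: L = 2*sqrt(D*t)
t = 14 h = 50400 s
L = 2*sqrt(7.60314e-09 * 50400) = 0.03915 m


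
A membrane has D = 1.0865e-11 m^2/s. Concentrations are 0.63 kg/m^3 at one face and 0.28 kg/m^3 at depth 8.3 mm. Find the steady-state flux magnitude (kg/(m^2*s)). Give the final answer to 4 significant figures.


J = -D * (dC/dx) = D * (C1 - C2) / dx
J = 1.0865e-11 * (0.63 - 0.28) / 8.3e-03
J = 4.582e-10 kg/(m^2*s)


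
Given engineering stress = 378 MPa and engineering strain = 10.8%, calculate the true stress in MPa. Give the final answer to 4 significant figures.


sigma_true = sigma_eng * (1 + epsilon_eng)
sigma_true = 378 * (1 + 0.108)
sigma_true = 418.8 MPa


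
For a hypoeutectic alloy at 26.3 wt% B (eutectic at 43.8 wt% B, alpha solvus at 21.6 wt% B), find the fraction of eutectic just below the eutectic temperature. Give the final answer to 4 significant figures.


f_primary = (C_e - C0) / (C_e - C_alpha_max)
f_primary = (43.8 - 26.3) / (43.8 - 21.6)
f_primary = 0.788288
f_eutectic = 1 - 0.788288 = 0.2117


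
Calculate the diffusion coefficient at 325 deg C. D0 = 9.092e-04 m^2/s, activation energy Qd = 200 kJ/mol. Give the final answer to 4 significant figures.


D = D0 * exp(-Qd / (R*T))
T = 598.15 K
D = 9.092e-04 * exp(-200e3 / (8.314 * 598.15))
D = 3.109e-21 m^2/s


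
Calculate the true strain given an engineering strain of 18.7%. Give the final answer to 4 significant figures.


epsilon_true = ln(1 + epsilon_eng)
epsilon_true = ln(1 + 0.187)
epsilon_true = 0.1714


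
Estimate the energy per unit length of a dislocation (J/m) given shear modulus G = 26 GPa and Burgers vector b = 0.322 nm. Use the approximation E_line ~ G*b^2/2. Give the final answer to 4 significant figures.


E = G*b^2/2
b = 0.322 nm = 3.22e-10 m
G = 26 GPa = 2.6e+10 Pa
E = 0.5 * 2.6e+10 * (3.22e-10)^2
E = 1.348e-09 J/m


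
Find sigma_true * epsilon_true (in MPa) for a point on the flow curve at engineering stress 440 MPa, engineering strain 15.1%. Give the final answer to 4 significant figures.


sigma_true = sigma_eng * (1 + epsilon_eng)
sigma_true = 440 * (1 + 0.151) = 506.44 MPa
epsilon_true = ln(1 + epsilon_eng)
epsilon_true = ln(1 + 0.151) = 0.140631
sigma_true * epsilon_true = 506.44 * 0.140631 = 71.22 MPa


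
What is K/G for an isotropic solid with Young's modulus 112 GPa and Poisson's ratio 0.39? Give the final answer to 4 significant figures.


G = E / (2*(1+nu))
G = 112 / (2*(1+0.39)) = 40.2878 GPa
K = E / (3*(1-2*nu))
K = 112 / (3*(1-2*0.39)) = 169.697 GPa
K/G = 169.697 / 40.2878 = 4.212


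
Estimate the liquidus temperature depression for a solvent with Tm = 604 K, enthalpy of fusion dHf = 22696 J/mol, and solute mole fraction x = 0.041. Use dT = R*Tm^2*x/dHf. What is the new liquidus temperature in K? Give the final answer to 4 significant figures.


dT = R*Tm^2*x / dHf
dT = 8.314 * 604^2 * 0.041 / 22696
dT = 5.47922 K
T_new = 604 - 5.47922 = 598.5 K


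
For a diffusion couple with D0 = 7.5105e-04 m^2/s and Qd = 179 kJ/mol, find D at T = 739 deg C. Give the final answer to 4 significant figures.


D = D0 * exp(-Qd / (R*T))
T = 1012.15 K
D = 7.5105e-04 * exp(-179e3 / (8.314 * 1012.15))
D = 4.341e-13 m^2/s


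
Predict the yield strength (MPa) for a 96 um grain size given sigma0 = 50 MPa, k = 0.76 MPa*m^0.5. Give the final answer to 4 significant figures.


sigma_y = sigma0 + k / sqrt(d)
d = 96 um = 9.6e-05 m
sigma_y = 50 + 0.76 / sqrt(9.6e-05)
sigma_y = 127.6 MPa


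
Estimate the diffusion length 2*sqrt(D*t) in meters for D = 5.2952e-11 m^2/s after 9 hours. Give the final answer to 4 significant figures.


t = 9 hr = 32400 s
Diffusion length = 2*sqrt(D*t)
= 2*sqrt(5.2952e-11 * 32400)
= 2.62e-03 m


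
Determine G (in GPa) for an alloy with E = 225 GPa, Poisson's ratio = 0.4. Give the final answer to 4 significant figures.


G = E / (2*(1+nu))
G = 225 / (2*(1+0.4))
G = 80.36 GPa


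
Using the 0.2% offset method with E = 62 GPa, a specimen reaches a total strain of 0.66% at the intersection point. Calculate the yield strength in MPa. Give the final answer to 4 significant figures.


Offset strain = 0.002
Elastic strain at yield = total_strain - offset = 6.6e-03 - 0.002 = 4.6e-03
sigma_y = E * elastic_strain = 62000 * 4.6e-03
sigma_y = 285.2 MPa


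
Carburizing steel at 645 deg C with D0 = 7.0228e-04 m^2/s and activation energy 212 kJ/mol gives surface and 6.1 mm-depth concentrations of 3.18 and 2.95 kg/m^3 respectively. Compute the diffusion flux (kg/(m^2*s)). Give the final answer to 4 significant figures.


Step 1: D = D0 * exp(-Qd/(R*T))
T = 645 + 273.15 = 918.15 K
D = 7.0228e-04 * exp(-212e3 / (8.314 * 918.15)) = 6.09739e-16 m^2/s
Step 2: J = D * (C1 - C2) / dx
J = 6.09739e-16 * (3.18 - 2.95) / 6.1e-03
J = 2.299e-14 kg/(m^2*s)


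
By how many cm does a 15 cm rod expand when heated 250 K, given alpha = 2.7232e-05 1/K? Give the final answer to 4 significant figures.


dL = L0 * alpha * dT
dL = 15 * 2.7232e-05 * 250
dL = 0.1021 cm


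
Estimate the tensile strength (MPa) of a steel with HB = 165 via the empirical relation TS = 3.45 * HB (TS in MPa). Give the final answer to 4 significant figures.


TS (MPa) = 3.45 * HB
TS = 3.45 * 165
TS = 569.3 MPa


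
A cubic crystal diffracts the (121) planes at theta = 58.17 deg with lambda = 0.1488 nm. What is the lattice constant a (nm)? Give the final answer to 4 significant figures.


d = lambda / (2*sin(theta))
d = 0.1488 / (2*sin(58.17 deg))
d = 0.0875689 nm
a = d * sqrt(h^2+k^2+l^2) = 0.0875689 * sqrt(6)
a = 0.2145 nm


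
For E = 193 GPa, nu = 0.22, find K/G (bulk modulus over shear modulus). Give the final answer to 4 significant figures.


G = E / (2*(1+nu))
G = 193 / (2*(1+0.22)) = 79.0984 GPa
K = E / (3*(1-2*nu))
K = 193 / (3*(1-2*0.22)) = 114.881 GPa
K/G = 114.881 / 79.0984 = 1.452


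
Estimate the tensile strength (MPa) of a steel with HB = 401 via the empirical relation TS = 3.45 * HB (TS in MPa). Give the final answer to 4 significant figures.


TS (MPa) = 3.45 * HB
TS = 3.45 * 401
TS = 1383 MPa


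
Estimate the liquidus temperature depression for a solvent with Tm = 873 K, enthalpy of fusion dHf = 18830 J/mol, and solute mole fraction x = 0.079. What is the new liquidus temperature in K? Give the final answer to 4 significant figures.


dT = R*Tm^2*x / dHf
dT = 8.314 * 873^2 * 0.079 / 18830
dT = 26.5837 K
T_new = 873 - 26.5837 = 846.4 K


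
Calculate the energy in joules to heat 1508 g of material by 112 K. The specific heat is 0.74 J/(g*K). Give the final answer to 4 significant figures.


Q = m * cp * dT
Q = 1508 * 0.74 * 112
Q = 125000 J


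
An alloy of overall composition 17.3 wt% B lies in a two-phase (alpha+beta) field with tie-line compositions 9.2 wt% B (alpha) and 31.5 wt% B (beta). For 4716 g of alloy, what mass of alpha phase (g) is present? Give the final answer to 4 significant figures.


f_alpha = (C_beta - C0) / (C_beta - C_alpha)
f_alpha = (31.5 - 17.3) / (31.5 - 9.2) = 0.636771
m_alpha = f_alpha * m_total = 0.636771 * 4716 = 3003 g


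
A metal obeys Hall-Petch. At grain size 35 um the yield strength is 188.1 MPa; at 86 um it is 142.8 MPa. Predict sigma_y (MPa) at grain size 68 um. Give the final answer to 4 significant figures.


sigma_y = sigma0 + k / sqrt(d)
1/sqrt(d1) = 1/sqrt(3.5e-05) = 169.031;  1/sqrt(d2) = 107.833
k = (sigma1 - sigma2) / (1/sqrt(d1) - 1/sqrt(d2)) = (188.1 - 142.8) / (169.031 - 107.833) = 0.740219 MPa*m^0.5
sigma0 = sigma1 - k/sqrt(d1) = 188.1 - 0.740219*169.031 = 62.9801 MPa
sigma_y(d3) = 62.9801 + 0.740219 / sqrt(6.8e-05) = 152.7 MPa
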